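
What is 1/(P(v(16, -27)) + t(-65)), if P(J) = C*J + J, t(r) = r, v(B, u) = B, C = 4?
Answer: 1/15 ≈ 0.066667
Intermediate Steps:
P(J) = 5*J (P(J) = 4*J + J = 5*J)
1/(P(v(16, -27)) + t(-65)) = 1/(5*16 - 65) = 1/(80 - 65) = 1/15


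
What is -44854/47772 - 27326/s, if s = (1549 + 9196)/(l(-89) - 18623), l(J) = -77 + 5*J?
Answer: 357024848203/7333002 ≈ 48687.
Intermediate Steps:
s = -307/547 (s = (1549 + 9196)/((-77 + 5*(-89)) - 18623) = 10745/((-77 - 445) - 18623) = 10745/(-522 - 18623) = 10745/(-19145) = 10745*(-1/19145) = -307/547 ≈ -0.56124)
-44854/47772 - 27326/s = -44854/47772 - 27326/(-307/547) = -44854*1/47772 - 27326*(-547/307) = -22427/23886 + 14947322/307 = 357024848203/7333002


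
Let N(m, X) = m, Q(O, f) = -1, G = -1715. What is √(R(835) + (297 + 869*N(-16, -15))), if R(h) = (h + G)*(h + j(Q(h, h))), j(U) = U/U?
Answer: I*√749287 ≈ 865.61*I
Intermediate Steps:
j(U) = 1
R(h) = (1 + h)*(-1715 + h) (R(h) = (h - 1715)*(h + 1) = (-1715 + h)*(1 + h) = (1 + h)*(-1715 + h))
√(R(835) + (297 + 869*N(-16, -15))) = √((-1715 + 835² - 1714*835) + (297 + 869*(-16))) = √((-1715 + 697225 - 1431190) + (297 - 13904)) = √(-735680 - 13607) = √(-749287) = I*√749287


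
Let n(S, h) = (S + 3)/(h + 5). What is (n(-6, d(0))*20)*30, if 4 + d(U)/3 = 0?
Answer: 1800/7 ≈ 257.14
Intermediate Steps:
d(U) = -12 (d(U) = -12 + 3*0 = -12 + 0 = -12)
n(S, h) = (3 + S)/(5 + h)
(n(-6, d(0))*20)*30 = (((3 - 6)/(5 - 12))*20)*30 = ((-3/(-7))*20)*30 = (-⅐*(-3)*20)*30 = ((3/7)*20)*30 = (60/7)*30 = 1800/7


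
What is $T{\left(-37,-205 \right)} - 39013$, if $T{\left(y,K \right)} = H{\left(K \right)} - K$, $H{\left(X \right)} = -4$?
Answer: $-38812$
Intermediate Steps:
$T{\left(y,K \right)} = -4 - K$
$T{\left(-37,-205 \right)} - 39013 = \left(-4 - -205\right) - 39013 = \left(-4 + 205\right) - 39013 = 201 - 39013 = -38812$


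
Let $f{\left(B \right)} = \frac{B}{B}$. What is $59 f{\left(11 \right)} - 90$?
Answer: $-31$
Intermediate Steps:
$f{\left(B \right)} = 1$
$59 f{\left(11 \right)} - 90 = 59 \cdot 1 - 90 = 59 - 90 = -31$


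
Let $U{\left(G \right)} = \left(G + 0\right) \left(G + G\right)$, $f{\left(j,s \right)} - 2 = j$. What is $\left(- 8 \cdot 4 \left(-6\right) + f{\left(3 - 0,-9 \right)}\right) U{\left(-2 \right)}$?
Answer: $1576$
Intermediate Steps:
$f{\left(j,s \right)} = 2 + j$
$U{\left(G \right)} = 2 G^{2}$ ($U{\left(G \right)} = G 2 G = 2 G^{2}$)
$\left(- 8 \cdot 4 \left(-6\right) + f{\left(3 - 0,-9 \right)}\right) U{\left(-2 \right)} = \left(- 8 \cdot 4 \left(-6\right) + \left(2 + \left(3 - 0\right)\right)\right) 2 \left(-2\right)^{2} = \left(\left(-8\right) \left(-24\right) + \left(2 + \left(3 + 0\right)\right)\right) 2 \cdot 4 = \left(192 + \left(2 + 3\right)\right) 8 = \left(192 + 5\right) 8 = 197 \cdot 8 = 1576$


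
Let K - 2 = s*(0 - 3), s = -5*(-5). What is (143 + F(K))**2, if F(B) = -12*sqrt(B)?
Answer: 9937 - 3432*I*sqrt(73) ≈ 9937.0 - 29323.0*I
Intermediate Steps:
s = 25
K = -73 (K = 2 + 25*(0 - 3) = 2 + 25*(-3) = 2 - 75 = -73)
(143 + F(K))**2 = (143 - 12*I*sqrt(73))**2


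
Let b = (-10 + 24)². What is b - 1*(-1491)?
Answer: 1687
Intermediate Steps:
b = 196 (b = 14² = 196)
b - 1*(-1491) = 196 - 1*(-1491) = 196 + 1491 = 1687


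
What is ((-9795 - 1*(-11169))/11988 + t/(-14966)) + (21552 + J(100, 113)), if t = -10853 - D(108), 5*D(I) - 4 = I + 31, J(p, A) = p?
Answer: 1618661862467/74755170 ≈ 21653.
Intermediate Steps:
D(I) = 7 + I/5 (D(I) = ⅘ + (I + 31)/5 = ⅘ + (31 + I)/5 = ⅘ + (31/5 + I/5) = 7 + I/5)
t = -54408/5 (t = -10853 - (7 + (⅕)*108) = -10853 - (7 + 108/5) = -10853 - 1*143/5 = -10853 - 143/5 = -54408/5 ≈ -10882.)
((-9795 - 1*(-11169))/11988 + t/(-14966)) + (21552 + J(100, 113)) = ((-9795 - 1*(-11169))/11988 - 54408/5/(-14966)) + (21552 + 100) = ((-9795 + 11169)*(1/11988) - 54408/5*(-1/14966)) + 21652 = (1374*(1/11988) + 27204/37415) + 21652 = (229/1998 + 27204/37415) + 21652 = 62921627/74755170 + 21652 = 1618661862467/74755170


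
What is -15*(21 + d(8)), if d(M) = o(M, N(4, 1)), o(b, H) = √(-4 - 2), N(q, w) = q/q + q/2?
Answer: -315 - 15*I*√6 ≈ -315.0 - 36.742*I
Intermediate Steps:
N(q, w) = 1 + q/2 (N(q, w) = 1 + q*(½) = 1 + q/2)
o(b, H) = I*√6 (o(b, H) = √(-6) = I*√6)
d(M) = I*√6
-15*(21 + d(8)) = -15*(21 + I*√6) = -315 - 15*I*√6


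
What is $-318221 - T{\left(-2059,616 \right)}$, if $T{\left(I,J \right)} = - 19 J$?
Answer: $-306517$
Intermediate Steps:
$-318221 - T{\left(-2059,616 \right)} = -318221 - \left(-19\right) 616 = -318221 - -11704 = -318221 + 11704 = -306517$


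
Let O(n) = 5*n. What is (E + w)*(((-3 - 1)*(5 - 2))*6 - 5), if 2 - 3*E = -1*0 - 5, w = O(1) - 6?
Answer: -308/3 ≈ -102.67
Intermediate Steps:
w = -1 (w = 5*1 - 6 = 5 - 6 = -1)
E = 7/3 (E = ⅔ - (-1*0 - 5)/3 = ⅔ - (0 - 5)/3 = ⅔ - ⅓*(-5) = ⅔ + 5/3 = 7/3 ≈ 2.3333)
(E + w)*(((-3 - 1)*(5 - 2))*6 - 5) = (7/3 - 1)*(((-3 - 1)*(5 - 2))*6 - 5) = 4*(-4*3*6 - 5)/3 = 4*(-12*6 - 5)/3 = 4*(-72 - 5)/3 = (4/3)*(-77) = -308/3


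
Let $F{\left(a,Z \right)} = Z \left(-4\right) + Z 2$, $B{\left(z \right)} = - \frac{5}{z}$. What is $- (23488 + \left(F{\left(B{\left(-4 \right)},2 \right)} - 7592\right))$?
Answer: $-15892$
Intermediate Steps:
$F{\left(a,Z \right)} = - 2 Z$ ($F{\left(a,Z \right)} = - 4 Z + 2 Z = - 2 Z$)
$- (23488 + \left(F{\left(B{\left(-4 \right)},2 \right)} - 7592\right)) = - (23488 - 7596) = \left(-1\right) 15892 = -15892$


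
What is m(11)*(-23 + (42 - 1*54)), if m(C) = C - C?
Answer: 0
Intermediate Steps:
m(C) = 0
m(11)*(-23 + (42 - 1*54)) = 0*(-23 + (42 - 1*54)) = 0*(-23 + (42 - 54)) = 0*(-23 - 12) = 0*(-35) = 0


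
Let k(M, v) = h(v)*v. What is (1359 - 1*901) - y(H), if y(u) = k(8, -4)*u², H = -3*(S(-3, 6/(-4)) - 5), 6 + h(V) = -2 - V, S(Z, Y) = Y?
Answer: -5626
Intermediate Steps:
h(V) = -8 - V (h(V) = -6 + (-2 - V) = -8 - V)
k(M, v) = v*(-8 - v) (k(M, v) = (-8 - v)*v = v*(-8 - v))
H = 39/2 (H = -3*(6/(-4) - 5) = -3*(6*(-¼) - 5) = -3*(-3/2 - 5) = -3*(-13/2) = 39/2 ≈ 19.500)
y(u) = 16*u² (y(u) = (-1*(-4)*(8 - 4))*u² = (-1*(-4)*4)*u² = 16*u²)
(1359 - 1*901) - y(H) = (1359 - 1*901) - 16*(39/2)² = (1359 - 901) - 16*1521/4 = 458 - 1*6084 = 458 - 6084 = -5626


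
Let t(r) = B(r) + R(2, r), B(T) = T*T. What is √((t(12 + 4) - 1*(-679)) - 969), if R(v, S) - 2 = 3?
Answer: I*√29 ≈ 5.3852*I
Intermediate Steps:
B(T) = T²
R(v, S) = 5 (R(v, S) = 2 + 3 = 5)
t(r) = 5 + r² (t(r) = r² + 5 = 5 + r²)
√((t(12 + 4) - 1*(-679)) - 969) = √(((5 + (12 + 4)²) - 1*(-679)) - 969) = √(((5 + 16²) + 679) - 969) = √(((5 + 256) + 679) - 969) = √((261 + 679) - 969) = √(940 - 969) = √(-29) = I*√29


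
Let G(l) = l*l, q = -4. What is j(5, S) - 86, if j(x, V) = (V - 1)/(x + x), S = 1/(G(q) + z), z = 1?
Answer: -7318/85 ≈ -86.094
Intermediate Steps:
G(l) = l²
S = 1/17 (S = 1/((-4)² + 1) = 1/(16 + 1) = 1/17 ≈ 0.058824)
j(x, V) = (-1 + V)/(2*x) (j(x, V) = (-1 + V)/((2*x)) = (-1 + V)*(1/(2*x)) = (-1 + V)/(2*x))
j(5, S) - 86 = (½)*(-1 + 1/17)/5 - 86 = (½)*(⅕)*(-16/17) - 86 = -8/85 - 86 = -7318/85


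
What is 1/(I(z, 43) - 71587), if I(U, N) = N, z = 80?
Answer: -1/71544 ≈ -1.3977e-5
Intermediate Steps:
1/(I(z, 43) - 71587) = 1/(43 - 71587) = 1/(-71544) = -1/71544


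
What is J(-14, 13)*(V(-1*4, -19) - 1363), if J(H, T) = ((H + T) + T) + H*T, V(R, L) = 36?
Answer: 225590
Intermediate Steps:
J(H, T) = H + 2*T + H*T (J(H, T) = (H + 2*T) + H*T = H + 2*T + H*T)
J(-14, 13)*(V(-1*4, -19) - 1363) = (-14 + 2*13 - 14*13)*(36 - 1363) = (-14 + 26 - 182)*(-1327) = -170*(-1327) = 225590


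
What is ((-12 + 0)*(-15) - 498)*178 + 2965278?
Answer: 2908674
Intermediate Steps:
((-12 + 0)*(-15) - 498)*178 + 2965278 = (-12*(-15) - 498)*178 + 2965278 = (180 - 498)*178 + 2965278 = -318*178 + 2965278 = -56604 + 2965278 = 2908674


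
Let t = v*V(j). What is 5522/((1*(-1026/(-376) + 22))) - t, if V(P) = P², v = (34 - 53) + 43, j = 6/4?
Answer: 787090/4649 ≈ 169.30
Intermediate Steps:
j = 3/2 (j = 6*(¼) = 3/2 ≈ 1.5000)
v = 24 (v = -19 + 43 = 24)
t = 54 (t = 24*(3/2)² = 24*(9/4) = 54)
5522/((1*(-1026/(-376) + 22))) - t = 5522/((1*(-1026/(-376) + 22))) - 1*54 = 5522/((1*(-1026*(-1/376) + 22))) - 54 = 5522/((1*(513/188 + 22))) - 54 = 5522/((1*(4649/188))) - 54 = 5522/(4649/188) - 54 = 5522*(188/4649) - 54 = 1038136/4649 - 54 = 787090/4649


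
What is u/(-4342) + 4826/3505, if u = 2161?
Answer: 13380187/15218710 ≈ 0.87919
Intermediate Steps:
u/(-4342) + 4826/3505 = 2161/(-4342) + 4826/3505 = 2161*(-1/4342) + 4826*(1/3505) = -2161/4342 + 4826/3505 = 13380187/15218710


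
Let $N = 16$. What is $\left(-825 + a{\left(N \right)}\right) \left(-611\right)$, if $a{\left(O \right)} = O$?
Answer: $494299$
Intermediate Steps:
$\left(-825 + a{\left(N \right)}\right) \left(-611\right) = \left(-825 + 16\right) \left(-611\right) = \left(-809\right) \left(-611\right) = 494299$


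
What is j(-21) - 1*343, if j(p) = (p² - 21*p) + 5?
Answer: 544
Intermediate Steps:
j(p) = 5 + p² - 21*p
j(-21) - 1*343 = (5 + (-21)² - 21*(-21)) - 1*343 = (5 + 441 + 441) - 343 = 887 - 343 = 544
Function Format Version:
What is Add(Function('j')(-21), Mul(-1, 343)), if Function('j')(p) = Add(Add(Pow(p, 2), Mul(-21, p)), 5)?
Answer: 544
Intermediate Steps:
Function('j')(p) = Add(5, Pow(p, 2), Mul(-21, p))
Add(Function('j')(-21), Mul(-1, 343)) = Add(Add(5, Pow(-21, 2), Mul(-21, -21)), Mul(-1, 343)) = Add(Add(5, 441, 441), -343) = Add(887, -343) = 544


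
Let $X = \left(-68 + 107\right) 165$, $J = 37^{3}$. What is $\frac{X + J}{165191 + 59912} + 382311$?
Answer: $\frac{86059410121}{225103} \approx 3.8231 \cdot 10^{5}$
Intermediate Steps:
$J = 50653$
$X = 6435$ ($X = 39 \cdot 165 = 6435$)
$\frac{X + J}{165191 + 59912} + 382311 = \frac{6435 + 50653}{165191 + 59912} + 382311 = \frac{57088}{225103} + 382311 = \frac{86059410121}{225103}$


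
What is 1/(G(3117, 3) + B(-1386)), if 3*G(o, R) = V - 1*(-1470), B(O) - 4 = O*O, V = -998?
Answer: 3/5763472 ≈ 5.2052e-7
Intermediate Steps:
B(O) = 4 + O² (B(O) = 4 + O*O = 4 + O²)
G(o, R) = 472/3 (G(o, R) = (-998 - 1*(-1470))/3 = (-998 + 1470)/3 = (⅓)*472 = 472/3)
1/(G(3117, 3) + B(-1386)) = 1/(472/3 + (4 + (-1386)²)) = 1/(472/3 + (4 + 1920996)) = 1/(472/3 + 1921000) = 1/(5763472/3) = 3/5763472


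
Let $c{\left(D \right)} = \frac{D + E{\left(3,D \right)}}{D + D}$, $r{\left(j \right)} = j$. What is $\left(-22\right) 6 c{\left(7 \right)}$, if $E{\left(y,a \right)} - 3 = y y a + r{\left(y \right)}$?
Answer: $- \frac{5016}{7} \approx -716.57$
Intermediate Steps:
$E{\left(y,a \right)} = 3 + y + a y^{2}$ ($E{\left(y,a \right)} = 3 + \left(y y a + y\right) = 3 + \left(y^{2} a + y\right) = 3 + \left(a y^{2} + y\right) = 3 + \left(y + a y^{2}\right) = 3 + y + a y^{2}$)
$c{\left(D \right)} = \frac{6 + 10 D}{2 D}$ ($c{\left(D \right)} = \frac{D + \left(3 + 3 + D 3^{2}\right)}{D + D} = \frac{D + \left(3 + 3 + D 9\right)}{2 D} = \left(D + \left(3 + 3 + 9 D\right)\right) \frac{1}{2 D} = \left(D + \left(6 + 9 D\right)\right) \frac{1}{2 D} = \left(6 + 10 D\right) \frac{1}{2 D} = \frac{6 + 10 D}{2 D}$)
$\left(-22\right) 6 c{\left(7 \right)} = \left(-22\right) 6 \left(5 + \frac{3}{7}\right) = - 132 \left(5 + 3 \cdot \frac{1}{7}\right) = - 132 \left(5 + \frac{3}{7}\right) = \left(-132\right) \frac{38}{7} = - \frac{5016}{7}$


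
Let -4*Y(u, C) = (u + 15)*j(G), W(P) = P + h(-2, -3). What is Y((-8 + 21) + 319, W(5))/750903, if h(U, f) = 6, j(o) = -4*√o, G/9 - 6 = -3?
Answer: 347*√3/250301 ≈ 0.0024012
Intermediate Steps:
G = 27 (G = 54 + 9*(-3) = 54 - 27 = 27)
W(P) = 6 + P (W(P) = P + 6 = 6 + P)
Y(u, C) = 3*√3*(15 + u) (Y(u, C) = -(u + 15)*(-12*√3)/4 = -(15 + u)*(-12*√3)/4 = -(-3)*√3*(15 + u) = 3*√3*(15 + u))
Y((-8 + 21) + 319, W(5))/750903 = (3*√3*(15 + ((-8 + 21) + 319)))/750903 = (3*√3*(15 + (13 + 319)))*(1/750903) = (3*√3*(15 + 332))*(1/750903) = (3*√3*347)*(1/750903) = (1041*√3)*(1/750903) = 347*√3/250301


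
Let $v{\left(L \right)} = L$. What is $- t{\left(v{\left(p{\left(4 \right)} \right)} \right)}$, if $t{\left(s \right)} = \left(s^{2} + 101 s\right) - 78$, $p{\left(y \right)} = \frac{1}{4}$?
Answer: $\frac{843}{16} \approx 52.688$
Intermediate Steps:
$p{\left(y \right)} = \frac{1}{4}$
$t{\left(s \right)} = -78 + s^{2} + 101 s$
$- t{\left(v{\left(p{\left(4 \right)} \right)} \right)} = - (-78 + \left(\frac{1}{4}\right)^{2} + 101 \cdot \frac{1}{4}) = - (-78 + \frac{1}{16} + \frac{101}{4}) = \left(-1\right) \left(- \frac{843}{16}\right) = \frac{843}{16}$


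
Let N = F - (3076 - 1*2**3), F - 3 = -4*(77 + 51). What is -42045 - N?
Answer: -38468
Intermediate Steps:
F = -509 (F = 3 - 4*(77 + 51) = 3 - 4*128 = 3 - 512 = -509)
N = -3577 (N = -509 - (3076 - 1*2**3) = -509 - (3076 - 1*8) = -509 - (3076 - 8) = -509 - 1*3068 = -509 - 3068 = -3577)
-42045 - N = -42045 - 1*(-3577) = -42045 + 3577 = -38468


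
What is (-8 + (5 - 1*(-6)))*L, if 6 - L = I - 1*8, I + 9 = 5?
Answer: 54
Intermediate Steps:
I = -4 (I = -9 + 5 = -4)
L = 18 (L = 6 - (-4 - 1*8) = 6 - (-4 - 8) = 6 - 1*(-12) = 6 + 12 = 18)
(-8 + (5 - 1*(-6)))*L = (-8 + (5 - 1*(-6)))*18 = (-8 + (5 + 6))*18 = (-8 + 11)*18 = 3*18 = 54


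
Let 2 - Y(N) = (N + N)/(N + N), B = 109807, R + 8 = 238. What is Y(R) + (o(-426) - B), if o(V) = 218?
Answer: -109588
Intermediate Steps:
R = 230 (R = -8 + 238 = 230)
Y(N) = 1 (Y(N) = 2 - (N + N)/(N + N) = 2 - 2*N/(2*N) = 2 - 2*N*1/(2*N) = 2 - 1*1 = 2 - 1 = 1)
Y(R) + (o(-426) - B) = 1 + (218 - 1*109807) = 1 + (218 - 109807) = 1 - 109589 = -109588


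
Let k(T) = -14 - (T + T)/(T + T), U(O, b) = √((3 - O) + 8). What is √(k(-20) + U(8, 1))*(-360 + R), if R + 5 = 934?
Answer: 569*√(-15 + √3) ≈ 2072.6*I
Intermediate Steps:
R = 929 (R = -5 + 934 = 929)
U(O, b) = √(11 - O)
k(T) = -15 (k(T) = -14 - 2*T/(2*T) = -14 - 2*T*1/(2*T) = -14 - 1*1 = -14 - 1 = -15)
√(k(-20) + U(8, 1))*(-360 + R) = √(-15 + √(11 - 1*8))*(-360 + 929) = √(-15 + √(11 - 8))*569 = √(-15 + √3)*569 = 569*√(-15 + √3)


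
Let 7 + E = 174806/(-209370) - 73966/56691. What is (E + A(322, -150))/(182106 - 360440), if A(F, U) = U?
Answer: 157407595963/176393052423315 ≈ 0.00089237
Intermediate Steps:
E = -18080325176/1978232445 (E = -7 + (174806/(-209370) - 73966/56691) = -7 + (174806*(-1/209370) - 73966*1/56691) = -7 + (-87403/104685 - 73966/56691) = -7 - 4232698061/1978232445 = -18080325176/1978232445 ≈ -9.1396)
(E + A(322, -150))/(182106 - 360440) = (-18080325176/1978232445 - 150)/(182106 - 360440) = -314815191926/1978232445/(-178334) = -314815191926/1978232445*(-1/178334) = 157407595963/176393052423315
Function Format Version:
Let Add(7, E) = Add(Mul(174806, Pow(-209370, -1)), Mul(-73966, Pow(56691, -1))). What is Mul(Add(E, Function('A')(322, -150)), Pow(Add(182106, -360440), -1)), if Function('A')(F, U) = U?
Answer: Rational(157407595963, 176393052423315) ≈ 0.00089237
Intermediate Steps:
E = Rational(-18080325176, 1978232445) (E = Add(-7, Add(Mul(174806, Pow(-209370, -1)), Mul(-73966, Pow(56691, -1)))) = Add(-7, Add(Mul(174806, Rational(-1, 209370)), Mul(-73966, Rational(1, 56691)))) = Add(-7, Add(Rational(-87403, 104685), Rational(-73966, 56691))) = Add(-7, Rational(-4232698061, 1978232445)) = Rational(-18080325176, 1978232445) ≈ -9.1396)
Mul(Add(E, Function('A')(322, -150)), Pow(Add(182106, -360440), -1)) = Mul(Add(Rational(-18080325176, 1978232445), -150), Pow(Add(182106, -360440), -1)) = Mul(Rational(-314815191926, 1978232445), Pow(-178334, -1)) = Mul(Rational(-314815191926, 1978232445), Rational(-1, 178334)) = Rational(157407595963, 176393052423315)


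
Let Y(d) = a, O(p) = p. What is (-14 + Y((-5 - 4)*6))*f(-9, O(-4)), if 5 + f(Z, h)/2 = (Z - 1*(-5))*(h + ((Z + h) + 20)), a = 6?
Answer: 272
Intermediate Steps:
Y(d) = 6
f(Z, h) = -10 + 2*(5 + Z)*(20 + Z + 2*h) (f(Z, h) = -10 + 2*((Z - 1*(-5))*(h + ((Z + h) + 20))) = -10 + 2*((Z + 5)*(h + (20 + Z + h))) = -10 + 2*((5 + Z)*(20 + Z + 2*h)) = -10 + 2*(5 + Z)*(20 + Z + 2*h))
(-14 + Y((-5 - 4)*6))*f(-9, O(-4)) = (-14 + 6)*(190 + 2*(-9)² + 20*(-4) + 50*(-9) + 4*(-9)*(-4)) = -8*(190 + 2*81 - 80 - 450 + 144) = -8*(190 + 162 - 80 - 450 + 144) = -8*(-34) = 272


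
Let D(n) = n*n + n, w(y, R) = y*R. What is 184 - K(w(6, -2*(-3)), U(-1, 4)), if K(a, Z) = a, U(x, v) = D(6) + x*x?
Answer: 148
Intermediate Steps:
w(y, R) = R*y
D(n) = n + n**2 (D(n) = n**2 + n = n + n**2)
U(x, v) = 42 + x**2 (U(x, v) = 6*(1 + 6) + x*x = 6*7 + x**2 = 42 + x**2)
184 - K(w(6, -2*(-3)), U(-1, 4)) = 184 - (-2*(-3))*6 = 184 - 6*6 = 184 - 1*36 = 184 - 36 = 148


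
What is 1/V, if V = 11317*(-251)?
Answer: -1/2840567 ≈ -3.5204e-7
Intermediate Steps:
V = -2840567
1/V = 1/(-2840567) = -1/2840567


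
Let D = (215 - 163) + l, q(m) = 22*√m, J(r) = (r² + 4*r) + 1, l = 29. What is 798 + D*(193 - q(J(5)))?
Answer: 16431 - 1782*√46 ≈ 4344.9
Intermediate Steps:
J(r) = 1 + r² + 4*r
D = 81 (D = (215 - 163) + 29 = 52 + 29 = 81)
798 + D*(193 - q(J(5))) = 798 + 81*(193 - 22*√(1 + 5² + 4*5)) = 798 + 81*(193 - 22*√(1 + 25 + 20)) = 798 + 81*(193 - 22*√46) = 798 + (15633 - 1782*√46) = 16431 - 1782*√46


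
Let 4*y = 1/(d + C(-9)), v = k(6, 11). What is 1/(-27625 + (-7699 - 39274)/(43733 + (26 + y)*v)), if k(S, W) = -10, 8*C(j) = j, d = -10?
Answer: -3869117/106888537722 ≈ -3.6198e-5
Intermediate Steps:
C(j) = j/8
v = -10
y = -2/89 (y = 1/(4*(-10 + (⅛)*(-9))) = 1/(4*(-10 - 9/8)) = 1/(4*(-89/8)) = (¼)*(-8/89) = -2/89 ≈ -0.022472)
1/(-27625 + (-7699 - 39274)/(43733 + (26 + y)*v)) = 1/(-27625 + (-7699 - 39274)/(43733 + (26 - 2/89)*(-10))) = 1/(-27625 - 46973/(43733 + (2312/89)*(-10))) = 1/(-27625 - 46973/(43733 - 23120/89)) = 1/(-27625 - 46973/3869117/89) = 1/(-27625 - 46973*89/3869117) = 1/(-27625 - 4180597/3869117) = 1/(-106888537722/3869117) = -3869117/106888537722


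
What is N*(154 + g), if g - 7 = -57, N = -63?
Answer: -6552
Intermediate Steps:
g = -50 (g = 7 - 57 = -50)
N*(154 + g) = -63*(154 - 50) = -63*104 = -6552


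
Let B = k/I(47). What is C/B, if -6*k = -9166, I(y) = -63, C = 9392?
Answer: -1775088/4583 ≈ -387.32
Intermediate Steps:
k = 4583/3 (k = -⅙*(-9166) = 4583/3 ≈ 1527.7)
B = -4583/189 (B = (4583/3)/(-63) = (4583/3)*(-1/63) = -4583/189 ≈ -24.249)
C/B = 9392/(-4583/189) = 9392*(-189/4583) = -1775088/4583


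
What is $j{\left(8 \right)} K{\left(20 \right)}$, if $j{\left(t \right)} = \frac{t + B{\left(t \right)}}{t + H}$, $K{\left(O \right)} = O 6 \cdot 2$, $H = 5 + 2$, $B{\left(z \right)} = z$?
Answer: $256$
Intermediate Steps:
$H = 7$
$K{\left(O \right)} = 12 O$ ($K{\left(O \right)} = 6 O 2 = 12 O$)
$j{\left(t \right)} = \frac{2 t}{7 + t}$ ($j{\left(t \right)} = \frac{t + t}{t + 7} = \frac{2 t}{7 + t}$)
$j{\left(8 \right)} K{\left(20 \right)} = 2 \cdot 8 \frac{1}{7 + 8} \cdot 12 \cdot 20 = 2 \cdot 8 \cdot \frac{1}{15} \cdot 240 = \frac{16}{15} \cdot 240 = 256$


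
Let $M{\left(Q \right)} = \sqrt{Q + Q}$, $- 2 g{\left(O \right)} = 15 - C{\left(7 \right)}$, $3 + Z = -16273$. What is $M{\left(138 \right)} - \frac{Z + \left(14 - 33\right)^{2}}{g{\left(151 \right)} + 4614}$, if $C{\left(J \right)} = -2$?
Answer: $\frac{31830}{9211} + 2 \sqrt{69} \approx 20.069$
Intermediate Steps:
$Z = -16276$ ($Z = -3 - 16273 = -16276$)
$g{\left(O \right)} = - \frac{17}{2}$ ($g{\left(O \right)} = - \frac{15 - -2}{2} = - \frac{15 + 2}{2} = \left(- \frac{1}{2}\right) 17 = - \frac{17}{2}$)
$M{\left(Q \right)} = \sqrt{2} \sqrt{Q}$ ($M{\left(Q \right)} = \sqrt{2 Q} = \sqrt{2} \sqrt{Q}$)
$M{\left(138 \right)} - \frac{Z + \left(14 - 33\right)^{2}}{g{\left(151 \right)} + 4614} = \sqrt{2} \sqrt{138} - \frac{-16276 + \left(14 - 33\right)^{2}}{- \frac{17}{2} + 4614} = 2 \sqrt{69} - \frac{-16276 + \left(-19\right)^{2}}{\frac{9211}{2}} = 2 \sqrt{69} - \left(-16276 + 361\right) \frac{2}{9211} = 2 \sqrt{69} - \left(-15915\right) \frac{2}{9211} = 2 \sqrt{69} - - \frac{31830}{9211} = 2 \sqrt{69} + \frac{31830}{9211} = \frac{31830}{9211} + 2 \sqrt{69}$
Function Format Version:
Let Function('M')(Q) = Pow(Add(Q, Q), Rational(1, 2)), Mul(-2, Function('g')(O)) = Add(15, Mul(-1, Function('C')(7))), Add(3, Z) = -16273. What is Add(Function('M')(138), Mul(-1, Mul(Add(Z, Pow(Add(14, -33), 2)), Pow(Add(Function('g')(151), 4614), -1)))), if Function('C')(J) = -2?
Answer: Add(Rational(31830, 9211), Mul(2, Pow(69, Rational(1, 2)))) ≈ 20.069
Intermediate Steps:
Z = -16276 (Z = Add(-3, -16273) = -16276)
Function('g')(O) = Rational(-17, 2) (Function('g')(O) = Mul(Rational(-1, 2), Add(15, Mul(-1, -2))) = Mul(Rational(-1, 2), Add(15, 2)) = Mul(Rational(-1, 2), 17) = Rational(-17, 2))
Function('M')(Q) = Mul(Pow(2, Rational(1, 2)), Pow(Q, Rational(1, 2))) (Function('M')(Q) = Pow(Mul(2, Q), Rational(1, 2)) = Mul(Pow(2, Rational(1, 2)), Pow(Q, Rational(1, 2))))
Add(Function('M')(138), Mul(-1, Mul(Add(Z, Pow(Add(14, -33), 2)), Pow(Add(Function('g')(151), 4614), -1)))) = Add(Mul(Pow(2, Rational(1, 2)), Pow(138, Rational(1, 2))), Mul(-1, Mul(Add(-16276, Pow(Add(14, -33), 2)), Pow(Add(Rational(-17, 2), 4614), -1)))) = Add(Mul(2, Pow(69, Rational(1, 2))), Mul(-1, Mul(Add(-16276, Pow(-19, 2)), Pow(Rational(9211, 2), -1)))) = Add(Mul(2, Pow(69, Rational(1, 2))), Mul(-1, Mul(Add(-16276, 361), Rational(2, 9211)))) = Add(Mul(2, Pow(69, Rational(1, 2))), Mul(-1, Mul(-15915, Rational(2, 9211)))) = Add(Mul(2, Pow(69, Rational(1, 2))), Mul(-1, Rational(-31830, 9211))) = Add(Mul(2, Pow(69, Rational(1, 2))), Rational(31830, 9211)) = Add(Rational(31830, 9211), Mul(2, Pow(69, Rational(1, 2))))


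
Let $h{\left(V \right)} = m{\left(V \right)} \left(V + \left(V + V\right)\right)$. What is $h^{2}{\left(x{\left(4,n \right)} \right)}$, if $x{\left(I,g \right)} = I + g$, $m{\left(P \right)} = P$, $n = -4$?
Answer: $0$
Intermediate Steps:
$h{\left(V \right)} = 3 V^{2}$ ($h{\left(V \right)} = V \left(V + \left(V + V\right)\right) = V \left(V + 2 V\right) = V 3 V = 3 V^{2}$)
$h^{2}{\left(x{\left(4,n \right)} \right)} = \left(3 \left(4 - 4\right)^{2}\right)^{2} = \left(3 \cdot 0^{2}\right)^{2} = \left(3 \cdot 0\right)^{2} = 0^{2} = 0$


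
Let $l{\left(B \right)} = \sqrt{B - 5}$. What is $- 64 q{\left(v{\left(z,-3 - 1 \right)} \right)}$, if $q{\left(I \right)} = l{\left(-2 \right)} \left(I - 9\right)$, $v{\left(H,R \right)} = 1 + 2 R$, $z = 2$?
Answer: $1024 i \sqrt{7} \approx 2709.3 i$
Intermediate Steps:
$l{\left(B \right)} = \sqrt{-5 + B}$
$q{\left(I \right)} = i \sqrt{7} \left(-9 + I\right)$ ($q{\left(I \right)} = \sqrt{-5 - 2} \left(I - 9\right) = \sqrt{-7} \left(I - 9\right) = i \sqrt{7} \left(I - 9\right) = i \sqrt{7} \left(-9 + I\right)$)
$- 64 q{\left(v{\left(z,-3 - 1 \right)} \right)} = - 64 i \sqrt{7} \left(-9 + \left(1 + 2 \left(-3 - 1\right)\right)\right) = - 64 i \sqrt{7} \left(-9 + \left(1 + 2 \left(-4\right)\right)\right) = - 64 i \sqrt{7} \left(-9 + \left(1 - 8\right)\right) = - 64 i \sqrt{7} \left(-9 - 7\right) = - 64 i \sqrt{7} \left(-16\right) = - 64 \left(- 16 i \sqrt{7}\right) = 1024 i \sqrt{7}$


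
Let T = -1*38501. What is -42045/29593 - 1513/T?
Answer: -1574000336/1139360093 ≈ -1.3815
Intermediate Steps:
T = -38501
-42045/29593 - 1513/T = -42045/29593 - 1513/(-38501) = -42045*1/29593 - 1513*(-1/38501) = -42045/29593 + 1513/38501 = -1574000336/1139360093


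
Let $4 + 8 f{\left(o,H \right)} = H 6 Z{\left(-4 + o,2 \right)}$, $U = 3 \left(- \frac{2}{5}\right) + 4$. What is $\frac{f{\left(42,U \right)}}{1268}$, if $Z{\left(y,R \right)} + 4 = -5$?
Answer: $- \frac{97}{6340} \approx -0.0153$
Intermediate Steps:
$Z{\left(y,R \right)} = -9$ ($Z{\left(y,R \right)} = -4 - 5 = -9$)
$U = \frac{14}{5}$ ($U = 3 \left(\left(-2\right) \frac{1}{5}\right) + 4 = 3 \left(- \frac{2}{5}\right) + 4 = - \frac{6}{5} + 4 = \frac{14}{5} \approx 2.8$)
$f{\left(o,H \right)} = - \frac{1}{2} - \frac{27 H}{4}$ ($f{\left(o,H \right)} = - \frac{1}{2} + \frac{H 6 \left(-9\right)}{8} = - \frac{1}{2} + \frac{6 H \left(-9\right)}{8} = - \frac{1}{2} + \frac{\left(-54\right) H}{8} = - \frac{1}{2} - \frac{27 H}{4}$)
$\frac{f{\left(42,U \right)}}{1268} = \frac{- \frac{1}{2} - \frac{189}{10}}{1268} = \left(- \frac{1}{2} - \frac{189}{10}\right) \frac{1}{1268} = \left(- \frac{97}{5}\right) \frac{1}{1268} = - \frac{97}{6340}$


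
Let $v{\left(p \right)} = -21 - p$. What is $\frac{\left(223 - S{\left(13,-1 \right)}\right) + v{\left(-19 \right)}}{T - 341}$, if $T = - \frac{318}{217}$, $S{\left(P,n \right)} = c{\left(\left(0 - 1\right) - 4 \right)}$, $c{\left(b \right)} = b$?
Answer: $- \frac{49042}{74315} \approx -0.65992$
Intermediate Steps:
$S{\left(P,n \right)} = -5$ ($S{\left(P,n \right)} = \left(0 - 1\right) - 4 = -1 - 4 = -5$)
$T = - \frac{318}{217}$ ($T = \left(-318\right) \frac{1}{217} = - \frac{318}{217} \approx -1.4654$)
$\frac{\left(223 - S{\left(13,-1 \right)}\right) + v{\left(-19 \right)}}{T - 341} = \frac{\left(223 - -5\right) - 2}{- \frac{318}{217} - 341} = \frac{\left(223 + 5\right) + \left(-21 + 19\right)}{- \frac{74315}{217}} = \left(228 - 2\right) \left(- \frac{217}{74315}\right) = 226 \left(- \frac{217}{74315}\right) = - \frac{49042}{74315}$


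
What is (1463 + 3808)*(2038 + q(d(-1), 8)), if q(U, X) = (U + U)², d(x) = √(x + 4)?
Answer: 10805550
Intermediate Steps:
d(x) = √(4 + x)
q(U, X) = 4*U² (q(U, X) = (2*U)² = 4*U²)
(1463 + 3808)*(2038 + q(d(-1), 8)) = (1463 + 3808)*(2038 + 4*(√(4 - 1))²) = 5271*(2038 + 4*(√3)²) = 5271*(2038 + 4*3) = 5271*(2038 + 12) = 5271*2050 = 10805550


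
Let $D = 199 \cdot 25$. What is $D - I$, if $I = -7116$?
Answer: $12091$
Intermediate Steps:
$D = 4975$
$D - I = 4975 - -7116 = 4975 + 7116 = 12091$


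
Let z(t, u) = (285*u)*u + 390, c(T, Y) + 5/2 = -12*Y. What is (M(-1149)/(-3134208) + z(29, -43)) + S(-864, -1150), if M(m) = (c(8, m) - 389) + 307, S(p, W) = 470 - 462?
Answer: 3305730639601/6268416 ≈ 5.2736e+5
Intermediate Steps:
c(T, Y) = -5/2 - 12*Y
S(p, W) = 8
M(m) = -169/2 - 12*m (M(m) = ((-5/2 - 12*m) - 389) + 307 = (-783/2 - 12*m) + 307 = -169/2 - 12*m)
z(t, u) = 390 + 285*u² (z(t, u) = 285*u² + 390 = 390 + 285*u²)
(M(-1149)/(-3134208) + z(29, -43)) + S(-864, -1150) = ((-169/2 - 12*(-1149))/(-3134208) + (390 + 285*(-43)²)) + 8 = ((-169/2 + 13788)*(-1/3134208) + (390 + 285*1849)) + 8 = ((27407/2)*(-1/3134208) + (390 + 526965)) + 8 = (-27407/6268416 + 527355) + 8 = 3305680492273/6268416 + 8 = 3305730639601/6268416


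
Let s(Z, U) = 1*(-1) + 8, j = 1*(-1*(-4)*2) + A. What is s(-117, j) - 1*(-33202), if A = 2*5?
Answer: 33209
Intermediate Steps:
A = 10
j = 18 (j = 1*(-1*(-4)*2) + 10 = 1*(4*2) + 10 = 1*8 + 10 = 8 + 10 = 18)
s(Z, U) = 7 (s(Z, U) = -1 + 8 = 7)
s(-117, j) - 1*(-33202) = 7 - 1*(-33202) = 7 + 33202 = 33209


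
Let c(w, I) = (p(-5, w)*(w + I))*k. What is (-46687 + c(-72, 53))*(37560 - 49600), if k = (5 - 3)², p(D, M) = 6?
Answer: 567601720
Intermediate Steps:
k = 4 (k = 2² = 4)
c(w, I) = 24*I + 24*w (c(w, I) = (6*(w + I))*4 = (6*(I + w))*4 = (6*I + 6*w)*4 = 24*I + 24*w)
(-46687 + c(-72, 53))*(37560 - 49600) = (-46687 + (24*53 + 24*(-72)))*(37560 - 49600) = (-46687 + (1272 - 1728))*(-12040) = (-46687 - 456)*(-12040) = -47143*(-12040) = 567601720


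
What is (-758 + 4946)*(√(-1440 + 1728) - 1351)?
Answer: -5657988 + 50256*√2 ≈ -5.5869e+6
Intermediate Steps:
(-758 + 4946)*(√(-1440 + 1728) - 1351) = 4188*(√288 - 1351) = 4188*(12*√2 - 1351) = 4188*(-1351 + 12*√2) = -5657988 + 50256*√2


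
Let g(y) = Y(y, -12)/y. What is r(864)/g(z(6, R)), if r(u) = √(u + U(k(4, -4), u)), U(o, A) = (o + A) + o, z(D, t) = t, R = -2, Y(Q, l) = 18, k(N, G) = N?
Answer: -2*√434/9 ≈ -4.6295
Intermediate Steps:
U(o, A) = A + 2*o (U(o, A) = (A + o) + o = A + 2*o)
r(u) = √(8 + 2*u) (r(u) = √(u + (u + 2*4)) = √(u + (u + 8)) = √(u + (8 + u)) = √(8 + 2*u))
g(y) = 18/y
r(864)/g(z(6, R)) = √(8 + 2*864)/((18/(-2))) = √(8 + 1728)/((18*(-½))) = √1736/(-9) = (2*√434)*(-⅑) = -2*√434/9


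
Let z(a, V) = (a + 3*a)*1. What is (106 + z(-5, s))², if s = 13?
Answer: 7396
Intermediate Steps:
z(a, V) = 4*a (z(a, V) = (4*a)*1 = 4*a)
(106 + z(-5, s))² = (106 + 4*(-5))² = (106 - 20)² = 86² = 7396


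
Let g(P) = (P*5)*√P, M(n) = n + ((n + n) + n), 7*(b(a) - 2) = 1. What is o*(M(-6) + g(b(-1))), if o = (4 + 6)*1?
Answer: -240 + 750*√105/49 ≈ -83.159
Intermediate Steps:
b(a) = 15/7 (b(a) = 2 + (⅐)*1 = 2 + ⅐ = 15/7)
o = 10 (o = 10*1 = 10)
M(n) = 4*n (M(n) = n + (2*n + n) = n + 3*n = 4*n)
g(P) = 5*P^(3/2) (g(P) = (5*P)*√P = 5*P^(3/2))
o*(M(-6) + g(b(-1))) = 10*(4*(-6) + 5*(15/7)^(3/2)) = 10*(-24 + 5*(15*√105/49)) = 10*(-24 + 75*√105/49) = -240 + 750*√105/49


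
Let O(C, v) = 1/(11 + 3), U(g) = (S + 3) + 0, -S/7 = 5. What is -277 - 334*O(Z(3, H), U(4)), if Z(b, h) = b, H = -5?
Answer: -2106/7 ≈ -300.86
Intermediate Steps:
S = -35 (S = -7*5 = -35)
U(g) = -32 (U(g) = (-35 + 3) + 0 = -32 + 0 = -32)
O(C, v) = 1/14
-277 - 334*O(Z(3, H), U(4)) = -277 - 334*1/14 = -277 - 167/7 = -2106/7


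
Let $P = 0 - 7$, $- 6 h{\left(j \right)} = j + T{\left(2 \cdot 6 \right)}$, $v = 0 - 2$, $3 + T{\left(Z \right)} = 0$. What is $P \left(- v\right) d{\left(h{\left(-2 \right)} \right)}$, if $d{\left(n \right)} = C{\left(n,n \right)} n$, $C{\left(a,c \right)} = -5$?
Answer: $\frac{175}{3} \approx 58.333$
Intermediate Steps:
$T{\left(Z \right)} = -3$ ($T{\left(Z \right)} = -3 + 0 = -3$)
$v = -2$ ($v = 0 - 2 = -2$)
$h{\left(j \right)} = \frac{1}{2} - \frac{j}{6}$ ($h{\left(j \right)} = - \frac{j - 3}{6} = - \frac{-3 + j}{6} = \frac{1}{2} - \frac{j}{6}$)
$P = -7$ ($P = 0 - 7 = -7$)
$d{\left(n \right)} = - 5 n$
$P \left(- v\right) d{\left(h{\left(-2 \right)} \right)} = - 7 \left(\left(-1\right) \left(-2\right)\right) \left(- 5 \left(\frac{1}{2} - - \frac{1}{3}\right)\right) = \left(-7\right) 2 \left(- 5 \left(\frac{1}{2} + \frac{1}{3}\right)\right) = - 14 \left(\left(-5\right) \frac{5}{6}\right) = \left(-14\right) \left(- \frac{25}{6}\right) = \frac{175}{3}$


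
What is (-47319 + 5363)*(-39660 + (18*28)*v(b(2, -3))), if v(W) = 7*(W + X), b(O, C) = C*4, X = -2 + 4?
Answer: 3144182640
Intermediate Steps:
X = 2
b(O, C) = 4*C
v(W) = 14 + 7*W (v(W) = 7*(W + 2) = 7*(2 + W) = 14 + 7*W)
(-47319 + 5363)*(-39660 + (18*28)*v(b(2, -3))) = (-47319 + 5363)*(-39660 + (18*28)*(14 + 7*(4*(-3)))) = -41956*(-39660 + 504*(14 + 7*(-12))) = -41956*(-39660 + 504*(14 - 84)) = -41956*(-39660 + 504*(-70)) = -41956*(-39660 - 35280) = -41956*(-74940) = 3144182640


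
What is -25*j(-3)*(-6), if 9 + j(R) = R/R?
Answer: -1200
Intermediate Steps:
j(R) = -8 (j(R) = -9 + R/R = -9 + 1 = -8)
-25*j(-3)*(-6) = -25*(-8)*(-6) = 200*(-6) = -1200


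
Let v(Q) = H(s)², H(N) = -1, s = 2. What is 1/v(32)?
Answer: 1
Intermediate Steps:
v(Q) = 1 (v(Q) = (-1)² = 1)
1/v(32) = 1/1 = 1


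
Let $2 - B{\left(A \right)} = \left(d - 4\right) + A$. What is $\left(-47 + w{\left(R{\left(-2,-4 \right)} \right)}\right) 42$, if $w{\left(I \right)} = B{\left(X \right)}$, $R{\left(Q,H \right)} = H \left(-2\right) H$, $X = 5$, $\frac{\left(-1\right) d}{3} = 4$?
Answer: $-1428$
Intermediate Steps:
$d = -12$ ($d = \left(-3\right) 4 = -12$)
$R{\left(Q,H \right)} = - 2 H^{2}$ ($R{\left(Q,H \right)} = - 2 H H = - 2 H^{2}$)
$B{\left(A \right)} = 18 - A$ ($B{\left(A \right)} = 2 - \left(\left(-12 - 4\right) + A\right) = 2 - \left(-16 + A\right) = 18 - A$)
$w{\left(I \right)} = 13$ ($w{\left(I \right)} = 18 - 5 = 13$)
$\left(-47 + w{\left(R{\left(-2,-4 \right)} \right)}\right) 42 = \left(-47 + 13\right) 42 = \left(-34\right) 42 = -1428$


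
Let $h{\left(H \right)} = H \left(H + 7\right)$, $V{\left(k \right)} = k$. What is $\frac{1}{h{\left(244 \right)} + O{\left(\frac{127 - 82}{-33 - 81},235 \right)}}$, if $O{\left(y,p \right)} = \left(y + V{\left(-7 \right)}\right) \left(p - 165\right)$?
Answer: $\frac{19}{1153801} \approx 1.6467 \cdot 10^{-5}$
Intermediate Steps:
$O{\left(y,p \right)} = \left(-165 + p\right) \left(-7 + y\right)$ ($O{\left(y,p \right)} = \left(y - 7\right) \left(p - 165\right) = \left(-7 + y\right) \left(-165 + p\right) = \left(-165 + p\right) \left(-7 + y\right)$)
$h{\left(H \right)} = H \left(7 + H\right)$
$\frac{1}{h{\left(244 \right)} + O{\left(\frac{127 - 82}{-33 - 81},235 \right)}} = \frac{1}{244 \left(7 + 244\right) + \left(1155 - 165 \frac{127 - 82}{-33 - 81} - 1645 + 235 \frac{127 - 82}{-33 - 81}\right)} = \frac{1}{244 \cdot 251 + \left(1155 - 165 \frac{45}{-114} - 1645 + 235 \frac{45}{-114}\right)} = \frac{1}{61244 + \left(1155 - 165 \cdot 45 \left(- \frac{1}{114}\right) - 1645 + 235 \cdot 45 \left(- \frac{1}{114}\right)\right)} = \frac{1}{61244 + \left(1155 - - \frac{2475}{38} - 1645 + 235 \left(- \frac{15}{38}\right)\right)} = \frac{1}{61244 + \left(1155 + \frac{2475}{38} - 1645 - \frac{3525}{38}\right)} = \frac{1}{61244 - \frac{9835}{19}} = \frac{1}{\frac{1153801}{19}} = \frac{19}{1153801}$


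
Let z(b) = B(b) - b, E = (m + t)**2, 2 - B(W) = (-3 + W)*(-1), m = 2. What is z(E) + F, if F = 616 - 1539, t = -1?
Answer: -924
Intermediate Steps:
B(W) = -1 + W (B(W) = 2 - (-3 + W)*(-1) = 2 - (3 - W) = 2 + (-3 + W) = -1 + W)
E = 1 (E = (2 - 1)**2 = 1**2 = 1)
z(b) = -1 (z(b) = (-1 + b) - b = -1)
F = -923
z(E) + F = -1 - 923 = -924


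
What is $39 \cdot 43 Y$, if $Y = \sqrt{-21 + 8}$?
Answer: $1677 i \sqrt{13} \approx 6046.5 i$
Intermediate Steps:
$Y = i \sqrt{13}$ ($Y = \sqrt{-13} = i \sqrt{13} \approx 3.6056 i$)
$39 \cdot 43 Y = 39 \cdot 43 i \sqrt{13} = 1677 i \sqrt{13}$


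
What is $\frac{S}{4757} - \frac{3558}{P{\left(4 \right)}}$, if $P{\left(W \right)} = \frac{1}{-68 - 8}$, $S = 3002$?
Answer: $\frac{1286333858}{4757} \approx 2.7041 \cdot 10^{5}$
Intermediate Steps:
$P{\left(W \right)} = - \frac{1}{76}$ ($P{\left(W \right)} = \frac{1}{-76} = - \frac{1}{76}$)
$\frac{S}{4757} - \frac{3558}{P{\left(4 \right)}} = \frac{3002}{4757} - \frac{3558}{- \frac{1}{76}} = 3002 \cdot \frac{1}{4757} - -270408 = \frac{3002}{4757} + 270408 = \frac{1286333858}{4757}$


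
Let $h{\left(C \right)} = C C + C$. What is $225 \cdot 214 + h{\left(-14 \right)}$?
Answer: $48332$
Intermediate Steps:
$h{\left(C \right)} = C + C^{2}$ ($h{\left(C \right)} = C^{2} + C = C + C^{2}$)
$225 \cdot 214 + h{\left(-14 \right)} = 225 \cdot 214 - 14 \left(1 - 14\right) = 48150 - -182 = 48150 + 182 = 48332$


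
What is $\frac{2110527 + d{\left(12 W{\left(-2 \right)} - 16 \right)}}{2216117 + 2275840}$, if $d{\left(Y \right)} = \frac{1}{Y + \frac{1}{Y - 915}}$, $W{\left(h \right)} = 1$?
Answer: $\frac{7760406860}{16516925889} \approx 0.46985$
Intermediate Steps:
$d{\left(Y \right)} = \frac{1}{Y + \frac{1}{-915 + Y}}$
$\frac{2110527 + d{\left(12 W{\left(-2 \right)} - 16 \right)}}{2216117 + 2275840} = \frac{2110527 + \frac{-915 + \left(12 \cdot 1 - 16\right)}{1 + \left(12 \cdot 1 - 16\right)^{2} - 915 \left(12 \cdot 1 - 16\right)}}{2216117 + 2275840} = \frac{2110527 + \frac{-915 + \left(12 - 16\right)}{1 + \left(12 - 16\right)^{2} - 915 \left(12 - 16\right)}}{4491957} = \left(2110527 + \frac{-915 - 4}{1 + \left(-4\right)^{2} - -3660}\right) \frac{1}{4491957} = \left(2110527 + \frac{1}{1 + 16 + 3660} \left(-919\right)\right) \frac{1}{4491957} = \left(2110527 + \frac{1}{3677} \left(-919\right)\right) \frac{1}{4491957} = \left(2110527 - \frac{919}{3677}\right) \frac{1}{4491957} = \frac{7760406860}{3677} \cdot \frac{1}{4491957} = \frac{7760406860}{16516925889}$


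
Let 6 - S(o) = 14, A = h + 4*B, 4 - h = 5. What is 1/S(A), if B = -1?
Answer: -⅛ ≈ -0.12500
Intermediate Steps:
h = -1 (h = 4 - 1*5 = 4 - 5 = -1)
A = -5 (A = -1 + 4*(-1) = -1 - 4 = -5)
S(o) = -8 (S(o) = 6 - 1*14 = 6 - 14 = -8)
1/S(A) = 1/(-8) = -⅛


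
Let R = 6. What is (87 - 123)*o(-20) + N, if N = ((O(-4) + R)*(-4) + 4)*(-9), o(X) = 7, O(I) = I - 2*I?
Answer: 72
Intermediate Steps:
O(I) = -I
N = 324 (N = ((-1*(-4) + 6)*(-4) + 4)*(-9) = ((4 + 6)*(-4) + 4)*(-9) = (10*(-4) + 4)*(-9) = (-40 + 4)*(-9) = -36*(-9) = 324)
(87 - 123)*o(-20) + N = (87 - 123)*7 + 324 = -36*7 + 324 = -252 + 324 = 72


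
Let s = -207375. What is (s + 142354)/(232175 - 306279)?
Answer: 65021/74104 ≈ 0.87743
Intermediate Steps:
(s + 142354)/(232175 - 306279) = (-207375 + 142354)/(232175 - 306279) = -65021/(-74104) = -65021*(-1/74104) = 65021/74104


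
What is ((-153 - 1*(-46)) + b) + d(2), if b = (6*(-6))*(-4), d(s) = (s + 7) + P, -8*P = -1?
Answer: 369/8 ≈ 46.125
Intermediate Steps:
P = ⅛ (P = -⅛*(-1) = ⅛ ≈ 0.12500)
d(s) = 57/8 + s (d(s) = (s + 7) + ⅛ = (7 + s) + ⅛ = 57/8 + s)
b = 144 (b = -36*(-4) = 144)
((-153 - 1*(-46)) + b) + d(2) = ((-153 - 1*(-46)) + 144) + (57/8 + 2) = ((-153 + 46) + 144) + 73/8 = (-107 + 144) + 73/8 = 37 + 73/8 = 369/8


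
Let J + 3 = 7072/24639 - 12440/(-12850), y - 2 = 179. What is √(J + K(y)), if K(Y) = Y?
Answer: √179690027333810190/31661115 ≈ 13.389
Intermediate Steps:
y = 181 (y = 2 + 179 = 181)
J = -55244909/31661115 (J = -3 + (7072/24639 - 12440/(-12850)) = -3 + (7072*(1/24639) - 12440*(-1/12850)) = -3 + (7072/24639 + 1244/1285) = -3 + 39738436/31661115 = -55244909/31661115 ≈ -1.7449)
√(J + K(y)) = √(-55244909/31661115 + 181) = √(5675416906/31661115) = √179690027333810190/31661115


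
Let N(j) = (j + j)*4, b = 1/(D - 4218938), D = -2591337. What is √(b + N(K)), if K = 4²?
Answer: √237464809074789/1362055 ≈ 11.314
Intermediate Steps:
K = 16
b = -1/6810275 (b = 1/(-2591337 - 4218938) = 1/(-6810275) = -1/6810275 ≈ -1.4684e-7)
N(j) = 8*j (N(j) = (2*j)*4 = 8*j)
√(b + N(K)) = √(-1/6810275 + 8*16) = √(-1/6810275 + 128) = √(871715199/6810275) = √237464809074789/1362055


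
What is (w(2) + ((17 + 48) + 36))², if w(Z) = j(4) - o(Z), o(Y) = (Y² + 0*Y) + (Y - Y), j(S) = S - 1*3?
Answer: 9604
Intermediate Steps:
j(S) = -3 + S (j(S) = S - 3 = -3 + S)
o(Y) = Y² (o(Y) = (Y² + 0) + 0 = Y² + 0 = Y²)
w(Z) = 1 - Z² (w(Z) = (-3 + 4) - Z² = 1 - Z²)
(w(2) + ((17 + 48) + 36))² = ((1 - 1*2²) + ((17 + 48) + 36))² = ((1 - 1*4) + (65 + 36))² = ((1 - 4) + 101)² = (-3 + 101)² = 98² = 9604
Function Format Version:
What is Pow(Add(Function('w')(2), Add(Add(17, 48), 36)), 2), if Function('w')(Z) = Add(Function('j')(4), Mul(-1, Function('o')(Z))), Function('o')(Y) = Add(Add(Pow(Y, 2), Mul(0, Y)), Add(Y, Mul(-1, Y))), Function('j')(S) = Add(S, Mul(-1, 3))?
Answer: 9604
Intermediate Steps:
Function('j')(S) = Add(-3, S) (Function('j')(S) = Add(S, -3) = Add(-3, S))
Function('o')(Y) = Pow(Y, 2) (Function('o')(Y) = Add(Add(Pow(Y, 2), 0), 0) = Add(Pow(Y, 2), 0) = Pow(Y, 2))
Function('w')(Z) = Add(1, Mul(-1, Pow(Z, 2))) (Function('w')(Z) = Add(Add(-3, 4), Mul(-1, Pow(Z, 2))) = Add(1, Mul(-1, Pow(Z, 2))))
Pow(Add(Function('w')(2), Add(Add(17, 48), 36)), 2) = Pow(Add(Add(1, Mul(-1, Pow(2, 2))), Add(Add(17, 48), 36)), 2) = Pow(Add(Add(1, Mul(-1, 4)), Add(65, 36)), 2) = Pow(Add(Add(1, -4), 101), 2) = Pow(Add(-3, 101), 2) = Pow(98, 2) = 9604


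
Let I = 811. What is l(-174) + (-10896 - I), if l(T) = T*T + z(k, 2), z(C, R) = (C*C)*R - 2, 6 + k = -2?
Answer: 18695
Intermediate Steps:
k = -8 (k = -6 - 2 = -8)
z(C, R) = -2 + R*C² (z(C, R) = C²*R - 2 = R*C² - 2 = -2 + R*C²)
l(T) = 126 + T² (l(T) = T*T + (-2 + 2*(-8)²) = T² + (-2 + 2*64) = T² + (-2 + 128) = T² + 126 = 126 + T²)
l(-174) + (-10896 - I) = (126 + (-174)²) + (-10896 - 1*811) = (126 + 30276) + (-10896 - 811) = 30402 - 11707 = 18695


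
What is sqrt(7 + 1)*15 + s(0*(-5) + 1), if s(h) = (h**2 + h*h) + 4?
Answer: 6 + 30*sqrt(2) ≈ 48.426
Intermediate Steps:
s(h) = 4 + 2*h**2 (s(h) = (h**2 + h**2) + 4 = 2*h**2 + 4 = 4 + 2*h**2)
sqrt(7 + 1)*15 + s(0*(-5) + 1) = sqrt(7 + 1)*15 + (4 + 2*(0*(-5) + 1)**2) = sqrt(8)*15 + (4 + 2*(0 + 1)**2) = (2*sqrt(2))*15 + (4 + 2*1**2) = 30*sqrt(2) + (4 + 2*1) = 30*sqrt(2) + (4 + 2) = 30*sqrt(2) + 6 = 6 + 30*sqrt(2)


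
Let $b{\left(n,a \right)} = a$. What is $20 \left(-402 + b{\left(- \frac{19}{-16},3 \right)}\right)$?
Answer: $-7980$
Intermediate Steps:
$20 \left(-402 + b{\left(- \frac{19}{-16},3 \right)}\right) = 20 \left(-402 + 3\right) = 20 \left(-399\right) = -7980$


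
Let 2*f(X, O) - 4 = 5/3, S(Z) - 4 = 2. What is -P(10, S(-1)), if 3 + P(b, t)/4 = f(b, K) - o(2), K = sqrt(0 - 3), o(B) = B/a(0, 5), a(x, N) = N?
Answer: 34/15 ≈ 2.2667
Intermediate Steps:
o(B) = B/5
S(Z) = 6 (S(Z) = 4 + 2 = 6)
K = I*sqrt(3) (K = sqrt(-3) = I*sqrt(3) ≈ 1.732*I)
f(X, O) = 17/6 (f(X, O) = 2 + (5/3)/2 = 2 + (5*(1/3))/2 = 2 + (1/2)*(5/3) = 2 + 5/6 = 17/6)
P(b, t) = -34/15 (P(b, t) = -12 + 4*(17/6 - 2/5) = -12 + 4*(73/30) = -12 + 146/15 = -34/15)
-P(10, S(-1)) = -1*(-34/15) = 34/15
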